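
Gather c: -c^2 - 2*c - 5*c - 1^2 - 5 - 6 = -c^2 - 7*c - 12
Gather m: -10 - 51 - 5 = -66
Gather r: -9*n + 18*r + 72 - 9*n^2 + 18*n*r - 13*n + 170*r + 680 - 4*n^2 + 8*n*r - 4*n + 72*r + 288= -13*n^2 - 26*n + r*(26*n + 260) + 1040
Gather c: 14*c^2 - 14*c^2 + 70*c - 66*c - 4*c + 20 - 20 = 0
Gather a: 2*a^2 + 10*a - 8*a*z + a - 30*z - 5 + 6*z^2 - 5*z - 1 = 2*a^2 + a*(11 - 8*z) + 6*z^2 - 35*z - 6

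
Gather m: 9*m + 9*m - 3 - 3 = 18*m - 6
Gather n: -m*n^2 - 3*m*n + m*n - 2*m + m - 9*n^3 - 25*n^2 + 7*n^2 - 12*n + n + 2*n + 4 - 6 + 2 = -m - 9*n^3 + n^2*(-m - 18) + n*(-2*m - 9)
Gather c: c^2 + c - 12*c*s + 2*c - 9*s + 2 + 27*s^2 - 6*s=c^2 + c*(3 - 12*s) + 27*s^2 - 15*s + 2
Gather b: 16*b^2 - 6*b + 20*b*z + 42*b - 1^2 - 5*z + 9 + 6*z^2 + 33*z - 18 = 16*b^2 + b*(20*z + 36) + 6*z^2 + 28*z - 10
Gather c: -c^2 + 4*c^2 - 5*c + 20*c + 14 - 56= 3*c^2 + 15*c - 42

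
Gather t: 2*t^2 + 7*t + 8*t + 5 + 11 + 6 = 2*t^2 + 15*t + 22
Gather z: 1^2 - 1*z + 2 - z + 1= 4 - 2*z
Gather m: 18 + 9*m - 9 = 9*m + 9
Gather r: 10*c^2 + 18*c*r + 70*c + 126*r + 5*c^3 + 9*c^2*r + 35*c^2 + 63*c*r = 5*c^3 + 45*c^2 + 70*c + r*(9*c^2 + 81*c + 126)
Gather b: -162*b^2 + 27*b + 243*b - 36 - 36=-162*b^2 + 270*b - 72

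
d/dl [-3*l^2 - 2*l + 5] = -6*l - 2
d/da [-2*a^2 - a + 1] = -4*a - 1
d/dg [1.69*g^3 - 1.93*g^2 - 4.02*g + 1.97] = 5.07*g^2 - 3.86*g - 4.02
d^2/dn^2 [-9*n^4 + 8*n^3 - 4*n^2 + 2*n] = -108*n^2 + 48*n - 8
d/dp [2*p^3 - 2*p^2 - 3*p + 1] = 6*p^2 - 4*p - 3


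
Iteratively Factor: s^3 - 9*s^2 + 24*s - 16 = (s - 1)*(s^2 - 8*s + 16) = (s - 4)*(s - 1)*(s - 4)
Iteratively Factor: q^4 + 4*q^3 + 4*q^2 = (q + 2)*(q^3 + 2*q^2) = q*(q + 2)*(q^2 + 2*q) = q*(q + 2)^2*(q)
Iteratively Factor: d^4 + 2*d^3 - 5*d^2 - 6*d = (d + 3)*(d^3 - d^2 - 2*d) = (d + 1)*(d + 3)*(d^2 - 2*d) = d*(d + 1)*(d + 3)*(d - 2)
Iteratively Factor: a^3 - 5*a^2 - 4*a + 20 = (a - 2)*(a^2 - 3*a - 10) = (a - 2)*(a + 2)*(a - 5)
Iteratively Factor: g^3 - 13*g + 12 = (g - 1)*(g^2 + g - 12) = (g - 3)*(g - 1)*(g + 4)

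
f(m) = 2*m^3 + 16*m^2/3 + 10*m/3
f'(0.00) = 3.33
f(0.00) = 0.00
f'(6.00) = 283.33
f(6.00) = 644.00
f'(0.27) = 6.65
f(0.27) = 1.33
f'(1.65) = 37.27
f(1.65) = 29.00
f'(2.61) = 72.05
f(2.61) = 80.59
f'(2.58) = 70.79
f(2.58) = 78.45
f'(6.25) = 304.38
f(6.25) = 717.45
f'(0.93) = 18.44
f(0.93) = 9.32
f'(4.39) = 165.79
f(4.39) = 286.63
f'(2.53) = 68.73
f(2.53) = 74.96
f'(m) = 6*m^2 + 32*m/3 + 10/3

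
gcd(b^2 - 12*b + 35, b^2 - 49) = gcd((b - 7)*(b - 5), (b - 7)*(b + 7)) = b - 7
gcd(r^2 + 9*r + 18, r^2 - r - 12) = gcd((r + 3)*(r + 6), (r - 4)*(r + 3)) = r + 3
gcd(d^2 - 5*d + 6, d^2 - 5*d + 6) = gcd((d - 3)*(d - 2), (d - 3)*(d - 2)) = d^2 - 5*d + 6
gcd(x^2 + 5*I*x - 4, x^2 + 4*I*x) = x + 4*I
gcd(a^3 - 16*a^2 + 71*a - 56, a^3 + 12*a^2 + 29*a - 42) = a - 1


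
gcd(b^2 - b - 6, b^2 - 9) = b - 3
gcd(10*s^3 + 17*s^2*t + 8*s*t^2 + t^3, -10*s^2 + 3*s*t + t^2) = 5*s + t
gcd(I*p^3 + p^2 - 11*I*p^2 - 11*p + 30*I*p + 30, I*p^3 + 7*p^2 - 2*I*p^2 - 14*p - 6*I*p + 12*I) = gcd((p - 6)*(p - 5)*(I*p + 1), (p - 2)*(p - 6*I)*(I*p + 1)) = p - I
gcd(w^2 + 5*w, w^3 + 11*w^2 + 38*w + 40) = w + 5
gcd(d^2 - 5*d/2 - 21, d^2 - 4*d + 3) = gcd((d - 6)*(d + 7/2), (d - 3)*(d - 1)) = 1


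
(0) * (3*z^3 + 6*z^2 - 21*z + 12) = 0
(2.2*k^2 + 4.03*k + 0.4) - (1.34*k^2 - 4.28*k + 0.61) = 0.86*k^2 + 8.31*k - 0.21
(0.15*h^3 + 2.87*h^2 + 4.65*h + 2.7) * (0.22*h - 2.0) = 0.033*h^4 + 0.3314*h^3 - 4.717*h^2 - 8.706*h - 5.4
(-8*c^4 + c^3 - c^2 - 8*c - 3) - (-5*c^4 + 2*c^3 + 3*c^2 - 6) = -3*c^4 - c^3 - 4*c^2 - 8*c + 3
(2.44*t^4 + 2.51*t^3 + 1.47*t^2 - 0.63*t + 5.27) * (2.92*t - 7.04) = 7.1248*t^5 - 9.8484*t^4 - 13.378*t^3 - 12.1884*t^2 + 19.8236*t - 37.1008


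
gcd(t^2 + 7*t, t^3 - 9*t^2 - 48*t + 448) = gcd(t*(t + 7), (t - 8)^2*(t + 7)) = t + 7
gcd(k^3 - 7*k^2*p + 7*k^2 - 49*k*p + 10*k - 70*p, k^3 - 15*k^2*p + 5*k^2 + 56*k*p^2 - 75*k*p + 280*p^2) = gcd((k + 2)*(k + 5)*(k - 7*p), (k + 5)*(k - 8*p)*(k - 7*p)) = -k^2 + 7*k*p - 5*k + 35*p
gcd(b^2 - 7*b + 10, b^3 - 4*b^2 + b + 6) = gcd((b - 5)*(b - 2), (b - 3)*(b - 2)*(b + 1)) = b - 2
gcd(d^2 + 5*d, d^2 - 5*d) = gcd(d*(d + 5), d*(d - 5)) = d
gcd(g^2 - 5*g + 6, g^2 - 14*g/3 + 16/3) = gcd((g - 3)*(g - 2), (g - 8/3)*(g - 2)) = g - 2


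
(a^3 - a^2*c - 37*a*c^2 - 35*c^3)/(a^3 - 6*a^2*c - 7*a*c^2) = (a + 5*c)/a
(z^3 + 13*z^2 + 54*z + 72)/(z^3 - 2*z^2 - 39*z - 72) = (z^2 + 10*z + 24)/(z^2 - 5*z - 24)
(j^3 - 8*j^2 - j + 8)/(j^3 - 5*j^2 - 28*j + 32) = (j + 1)/(j + 4)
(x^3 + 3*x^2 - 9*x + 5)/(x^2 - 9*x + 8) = (x^2 + 4*x - 5)/(x - 8)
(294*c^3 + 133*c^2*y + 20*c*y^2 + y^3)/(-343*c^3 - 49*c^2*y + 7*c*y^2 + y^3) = (6*c + y)/(-7*c + y)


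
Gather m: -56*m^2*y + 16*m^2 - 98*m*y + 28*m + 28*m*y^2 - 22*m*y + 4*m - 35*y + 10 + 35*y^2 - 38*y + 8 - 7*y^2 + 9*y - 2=m^2*(16 - 56*y) + m*(28*y^2 - 120*y + 32) + 28*y^2 - 64*y + 16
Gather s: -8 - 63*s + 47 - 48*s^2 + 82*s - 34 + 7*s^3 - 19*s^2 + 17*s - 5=7*s^3 - 67*s^2 + 36*s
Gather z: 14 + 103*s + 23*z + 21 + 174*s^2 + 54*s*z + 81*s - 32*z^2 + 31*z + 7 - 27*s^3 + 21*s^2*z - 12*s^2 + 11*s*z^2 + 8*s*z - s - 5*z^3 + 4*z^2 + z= -27*s^3 + 162*s^2 + 183*s - 5*z^3 + z^2*(11*s - 28) + z*(21*s^2 + 62*s + 55) + 42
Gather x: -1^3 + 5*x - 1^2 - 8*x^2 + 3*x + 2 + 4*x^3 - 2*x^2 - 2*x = 4*x^3 - 10*x^2 + 6*x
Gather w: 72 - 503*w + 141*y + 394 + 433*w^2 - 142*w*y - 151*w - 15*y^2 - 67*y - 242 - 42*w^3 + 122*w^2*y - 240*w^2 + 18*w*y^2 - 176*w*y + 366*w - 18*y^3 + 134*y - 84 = -42*w^3 + w^2*(122*y + 193) + w*(18*y^2 - 318*y - 288) - 18*y^3 - 15*y^2 + 208*y + 140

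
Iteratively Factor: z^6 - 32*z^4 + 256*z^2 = (z + 4)*(z^5 - 4*z^4 - 16*z^3 + 64*z^2) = (z - 4)*(z + 4)*(z^4 - 16*z^2) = (z - 4)*(z + 4)^2*(z^3 - 4*z^2) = z*(z - 4)*(z + 4)^2*(z^2 - 4*z) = z*(z - 4)^2*(z + 4)^2*(z)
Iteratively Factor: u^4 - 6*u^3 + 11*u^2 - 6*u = (u - 3)*(u^3 - 3*u^2 + 2*u) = (u - 3)*(u - 1)*(u^2 - 2*u) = u*(u - 3)*(u - 1)*(u - 2)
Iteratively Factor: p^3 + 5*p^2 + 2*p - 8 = (p + 4)*(p^2 + p - 2) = (p + 2)*(p + 4)*(p - 1)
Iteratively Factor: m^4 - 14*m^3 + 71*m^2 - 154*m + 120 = (m - 2)*(m^3 - 12*m^2 + 47*m - 60) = (m - 5)*(m - 2)*(m^2 - 7*m + 12) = (m - 5)*(m - 4)*(m - 2)*(m - 3)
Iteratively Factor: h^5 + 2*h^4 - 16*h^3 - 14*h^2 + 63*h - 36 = (h + 4)*(h^4 - 2*h^3 - 8*h^2 + 18*h - 9) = (h - 1)*(h + 4)*(h^3 - h^2 - 9*h + 9) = (h - 1)*(h + 3)*(h + 4)*(h^2 - 4*h + 3) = (h - 1)^2*(h + 3)*(h + 4)*(h - 3)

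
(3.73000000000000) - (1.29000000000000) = 2.44000000000000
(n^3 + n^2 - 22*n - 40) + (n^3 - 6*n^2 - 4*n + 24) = 2*n^3 - 5*n^2 - 26*n - 16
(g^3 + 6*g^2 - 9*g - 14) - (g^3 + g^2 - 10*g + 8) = 5*g^2 + g - 22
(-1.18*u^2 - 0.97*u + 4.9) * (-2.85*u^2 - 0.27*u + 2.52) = 3.363*u^4 + 3.0831*u^3 - 16.6767*u^2 - 3.7674*u + 12.348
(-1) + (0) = -1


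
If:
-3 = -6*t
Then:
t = 1/2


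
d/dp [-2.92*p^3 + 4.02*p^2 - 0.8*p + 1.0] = -8.76*p^2 + 8.04*p - 0.8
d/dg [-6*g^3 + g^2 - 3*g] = -18*g^2 + 2*g - 3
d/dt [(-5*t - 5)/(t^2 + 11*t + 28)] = 5*(t^2 + 2*t - 17)/(t^4 + 22*t^3 + 177*t^2 + 616*t + 784)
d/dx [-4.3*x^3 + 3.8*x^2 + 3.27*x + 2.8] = -12.9*x^2 + 7.6*x + 3.27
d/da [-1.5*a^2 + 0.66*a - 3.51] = 0.66 - 3.0*a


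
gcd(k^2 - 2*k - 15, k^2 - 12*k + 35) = k - 5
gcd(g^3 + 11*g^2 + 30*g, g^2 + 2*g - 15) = g + 5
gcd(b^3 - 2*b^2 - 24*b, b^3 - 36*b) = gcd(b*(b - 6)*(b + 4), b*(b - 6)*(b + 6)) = b^2 - 6*b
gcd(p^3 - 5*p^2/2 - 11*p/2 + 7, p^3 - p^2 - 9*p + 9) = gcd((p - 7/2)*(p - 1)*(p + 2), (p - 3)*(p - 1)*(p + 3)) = p - 1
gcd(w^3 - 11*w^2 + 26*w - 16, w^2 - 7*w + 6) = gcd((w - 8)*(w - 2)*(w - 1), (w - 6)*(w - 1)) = w - 1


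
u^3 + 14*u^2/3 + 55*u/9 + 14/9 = (u + 1/3)*(u + 2)*(u + 7/3)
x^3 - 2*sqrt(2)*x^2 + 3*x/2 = x*(x - 3*sqrt(2)/2)*(x - sqrt(2)/2)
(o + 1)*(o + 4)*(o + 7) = o^3 + 12*o^2 + 39*o + 28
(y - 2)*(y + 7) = y^2 + 5*y - 14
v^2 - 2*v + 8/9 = (v - 4/3)*(v - 2/3)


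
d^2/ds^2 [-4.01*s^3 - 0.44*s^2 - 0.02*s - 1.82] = -24.06*s - 0.88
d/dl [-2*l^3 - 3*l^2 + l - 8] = -6*l^2 - 6*l + 1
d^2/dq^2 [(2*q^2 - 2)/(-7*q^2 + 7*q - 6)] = 4*(-49*q^3 + 273*q^2 - 147*q - 29)/(343*q^6 - 1029*q^5 + 1911*q^4 - 2107*q^3 + 1638*q^2 - 756*q + 216)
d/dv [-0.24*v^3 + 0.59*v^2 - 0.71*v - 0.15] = -0.72*v^2 + 1.18*v - 0.71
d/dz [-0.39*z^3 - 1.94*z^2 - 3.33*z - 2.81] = -1.17*z^2 - 3.88*z - 3.33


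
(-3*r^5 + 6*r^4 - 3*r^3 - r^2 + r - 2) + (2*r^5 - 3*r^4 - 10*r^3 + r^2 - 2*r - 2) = -r^5 + 3*r^4 - 13*r^3 - r - 4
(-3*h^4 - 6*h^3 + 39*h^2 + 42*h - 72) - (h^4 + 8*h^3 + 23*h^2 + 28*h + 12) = -4*h^4 - 14*h^3 + 16*h^2 + 14*h - 84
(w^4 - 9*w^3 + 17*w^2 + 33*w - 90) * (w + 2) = w^5 - 7*w^4 - w^3 + 67*w^2 - 24*w - 180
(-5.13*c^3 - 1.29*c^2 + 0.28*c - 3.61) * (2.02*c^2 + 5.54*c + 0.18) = -10.3626*c^5 - 31.026*c^4 - 7.5044*c^3 - 5.9732*c^2 - 19.949*c - 0.6498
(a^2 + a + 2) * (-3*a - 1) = -3*a^3 - 4*a^2 - 7*a - 2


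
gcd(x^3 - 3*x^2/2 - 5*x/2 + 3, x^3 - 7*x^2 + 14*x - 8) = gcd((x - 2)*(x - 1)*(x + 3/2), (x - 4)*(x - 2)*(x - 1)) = x^2 - 3*x + 2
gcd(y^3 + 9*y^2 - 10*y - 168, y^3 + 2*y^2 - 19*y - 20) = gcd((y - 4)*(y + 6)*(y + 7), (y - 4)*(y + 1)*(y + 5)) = y - 4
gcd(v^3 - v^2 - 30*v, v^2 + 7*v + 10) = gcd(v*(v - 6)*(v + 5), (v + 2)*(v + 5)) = v + 5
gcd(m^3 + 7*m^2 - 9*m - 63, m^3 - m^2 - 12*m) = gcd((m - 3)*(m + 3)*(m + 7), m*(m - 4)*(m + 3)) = m + 3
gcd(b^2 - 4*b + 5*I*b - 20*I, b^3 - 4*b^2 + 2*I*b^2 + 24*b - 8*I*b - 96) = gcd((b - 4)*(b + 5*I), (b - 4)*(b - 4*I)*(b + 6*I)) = b - 4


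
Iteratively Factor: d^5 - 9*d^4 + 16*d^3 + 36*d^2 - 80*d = (d + 2)*(d^4 - 11*d^3 + 38*d^2 - 40*d) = d*(d + 2)*(d^3 - 11*d^2 + 38*d - 40) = d*(d - 5)*(d + 2)*(d^2 - 6*d + 8) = d*(d - 5)*(d - 2)*(d + 2)*(d - 4)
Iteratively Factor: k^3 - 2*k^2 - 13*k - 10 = (k + 2)*(k^2 - 4*k - 5) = (k - 5)*(k + 2)*(k + 1)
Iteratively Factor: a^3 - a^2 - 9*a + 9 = (a + 3)*(a^2 - 4*a + 3) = (a - 3)*(a + 3)*(a - 1)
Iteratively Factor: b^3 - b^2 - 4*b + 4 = (b - 1)*(b^2 - 4) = (b - 2)*(b - 1)*(b + 2)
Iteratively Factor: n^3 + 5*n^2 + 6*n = (n + 3)*(n^2 + 2*n) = n*(n + 3)*(n + 2)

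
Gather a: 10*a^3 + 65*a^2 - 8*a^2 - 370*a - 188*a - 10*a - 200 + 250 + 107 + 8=10*a^3 + 57*a^2 - 568*a + 165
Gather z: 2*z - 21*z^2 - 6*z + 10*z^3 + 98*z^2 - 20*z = 10*z^3 + 77*z^2 - 24*z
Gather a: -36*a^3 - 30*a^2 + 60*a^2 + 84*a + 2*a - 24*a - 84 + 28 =-36*a^3 + 30*a^2 + 62*a - 56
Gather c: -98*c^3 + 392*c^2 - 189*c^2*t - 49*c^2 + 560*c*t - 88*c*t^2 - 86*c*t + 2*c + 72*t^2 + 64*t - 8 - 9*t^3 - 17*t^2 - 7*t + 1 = -98*c^3 + c^2*(343 - 189*t) + c*(-88*t^2 + 474*t + 2) - 9*t^3 + 55*t^2 + 57*t - 7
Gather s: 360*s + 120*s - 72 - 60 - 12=480*s - 144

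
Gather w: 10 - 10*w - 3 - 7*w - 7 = -17*w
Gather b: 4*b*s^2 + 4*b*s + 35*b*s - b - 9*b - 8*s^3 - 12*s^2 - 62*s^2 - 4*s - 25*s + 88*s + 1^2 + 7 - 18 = b*(4*s^2 + 39*s - 10) - 8*s^3 - 74*s^2 + 59*s - 10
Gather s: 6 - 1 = 5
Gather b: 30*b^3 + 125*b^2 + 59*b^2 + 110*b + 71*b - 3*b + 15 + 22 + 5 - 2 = 30*b^3 + 184*b^2 + 178*b + 40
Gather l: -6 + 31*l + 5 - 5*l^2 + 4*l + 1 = -5*l^2 + 35*l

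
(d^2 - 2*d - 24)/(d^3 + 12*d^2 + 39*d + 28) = (d - 6)/(d^2 + 8*d + 7)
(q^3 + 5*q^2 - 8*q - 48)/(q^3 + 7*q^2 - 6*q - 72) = (q + 4)/(q + 6)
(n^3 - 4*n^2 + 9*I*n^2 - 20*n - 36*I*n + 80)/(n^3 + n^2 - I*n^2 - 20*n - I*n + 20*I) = (n^2 + 9*I*n - 20)/(n^2 + n*(5 - I) - 5*I)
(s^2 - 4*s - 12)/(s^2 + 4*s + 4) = (s - 6)/(s + 2)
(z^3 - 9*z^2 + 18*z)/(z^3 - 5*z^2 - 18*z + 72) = z/(z + 4)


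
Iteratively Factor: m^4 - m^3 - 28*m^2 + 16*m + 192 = (m + 3)*(m^3 - 4*m^2 - 16*m + 64) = (m + 3)*(m + 4)*(m^2 - 8*m + 16) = (m - 4)*(m + 3)*(m + 4)*(m - 4)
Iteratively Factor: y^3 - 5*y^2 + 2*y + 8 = (y + 1)*(y^2 - 6*y + 8) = (y - 4)*(y + 1)*(y - 2)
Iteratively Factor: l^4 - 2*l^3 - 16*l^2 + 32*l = (l - 4)*(l^3 + 2*l^2 - 8*l) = (l - 4)*(l + 4)*(l^2 - 2*l) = l*(l - 4)*(l + 4)*(l - 2)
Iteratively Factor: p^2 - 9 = (p + 3)*(p - 3)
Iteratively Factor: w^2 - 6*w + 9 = (w - 3)*(w - 3)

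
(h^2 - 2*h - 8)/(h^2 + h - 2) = (h - 4)/(h - 1)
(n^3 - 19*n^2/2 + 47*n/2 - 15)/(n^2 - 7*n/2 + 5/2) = n - 6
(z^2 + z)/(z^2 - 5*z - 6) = z/(z - 6)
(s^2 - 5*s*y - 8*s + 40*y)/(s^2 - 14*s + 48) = (s - 5*y)/(s - 6)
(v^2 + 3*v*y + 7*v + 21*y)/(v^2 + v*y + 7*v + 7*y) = (v + 3*y)/(v + y)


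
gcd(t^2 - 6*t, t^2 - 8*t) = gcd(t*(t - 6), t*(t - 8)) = t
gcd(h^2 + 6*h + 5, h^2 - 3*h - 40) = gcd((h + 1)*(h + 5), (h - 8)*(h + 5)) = h + 5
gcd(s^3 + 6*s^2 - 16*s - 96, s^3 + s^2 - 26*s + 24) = s^2 + 2*s - 24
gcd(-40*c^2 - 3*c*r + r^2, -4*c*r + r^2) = 1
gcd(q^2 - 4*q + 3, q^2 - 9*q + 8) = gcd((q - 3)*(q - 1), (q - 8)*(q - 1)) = q - 1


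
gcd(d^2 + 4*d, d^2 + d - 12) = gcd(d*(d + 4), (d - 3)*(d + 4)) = d + 4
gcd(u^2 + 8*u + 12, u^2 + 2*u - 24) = u + 6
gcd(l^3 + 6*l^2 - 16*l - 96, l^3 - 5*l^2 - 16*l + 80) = l^2 - 16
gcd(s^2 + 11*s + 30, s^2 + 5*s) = s + 5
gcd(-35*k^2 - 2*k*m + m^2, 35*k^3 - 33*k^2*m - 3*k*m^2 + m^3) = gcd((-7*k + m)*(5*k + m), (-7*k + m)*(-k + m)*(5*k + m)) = 35*k^2 + 2*k*m - m^2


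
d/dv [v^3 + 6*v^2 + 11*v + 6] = 3*v^2 + 12*v + 11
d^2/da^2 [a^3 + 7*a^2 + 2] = 6*a + 14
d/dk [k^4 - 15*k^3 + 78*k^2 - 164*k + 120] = 4*k^3 - 45*k^2 + 156*k - 164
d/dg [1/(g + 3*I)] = -1/(g + 3*I)^2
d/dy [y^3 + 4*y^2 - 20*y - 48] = 3*y^2 + 8*y - 20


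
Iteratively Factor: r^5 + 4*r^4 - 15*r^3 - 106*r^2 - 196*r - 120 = (r + 2)*(r^4 + 2*r^3 - 19*r^2 - 68*r - 60) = (r + 2)^2*(r^3 - 19*r - 30) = (r + 2)^3*(r^2 - 2*r - 15) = (r - 5)*(r + 2)^3*(r + 3)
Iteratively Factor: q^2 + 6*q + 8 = (q + 4)*(q + 2)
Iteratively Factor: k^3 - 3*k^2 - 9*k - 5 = (k + 1)*(k^2 - 4*k - 5) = (k + 1)^2*(k - 5)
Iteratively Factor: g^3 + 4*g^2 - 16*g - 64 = (g + 4)*(g^2 - 16) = (g + 4)^2*(g - 4)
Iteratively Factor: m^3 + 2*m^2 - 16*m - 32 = (m - 4)*(m^2 + 6*m + 8) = (m - 4)*(m + 2)*(m + 4)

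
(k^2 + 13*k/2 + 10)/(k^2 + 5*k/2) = (k + 4)/k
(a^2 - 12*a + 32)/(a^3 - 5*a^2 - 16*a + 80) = (a - 8)/(a^2 - a - 20)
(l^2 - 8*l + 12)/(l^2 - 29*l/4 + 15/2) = 4*(l - 2)/(4*l - 5)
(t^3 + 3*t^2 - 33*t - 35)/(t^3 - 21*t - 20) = (t + 7)/(t + 4)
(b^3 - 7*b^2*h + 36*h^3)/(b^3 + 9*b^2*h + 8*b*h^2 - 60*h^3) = (b^3 - 7*b^2*h + 36*h^3)/(b^3 + 9*b^2*h + 8*b*h^2 - 60*h^3)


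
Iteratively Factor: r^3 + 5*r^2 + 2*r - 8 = (r + 2)*(r^2 + 3*r - 4) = (r - 1)*(r + 2)*(r + 4)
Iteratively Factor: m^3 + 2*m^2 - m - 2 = (m + 2)*(m^2 - 1) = (m + 1)*(m + 2)*(m - 1)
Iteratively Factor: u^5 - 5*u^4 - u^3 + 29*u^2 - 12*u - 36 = (u - 3)*(u^4 - 2*u^3 - 7*u^2 + 8*u + 12) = (u - 3)*(u + 2)*(u^3 - 4*u^2 + u + 6) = (u - 3)*(u + 1)*(u + 2)*(u^2 - 5*u + 6) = (u - 3)*(u - 2)*(u + 1)*(u + 2)*(u - 3)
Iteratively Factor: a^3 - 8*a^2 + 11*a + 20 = (a - 4)*(a^2 - 4*a - 5) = (a - 5)*(a - 4)*(a + 1)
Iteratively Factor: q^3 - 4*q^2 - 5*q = (q + 1)*(q^2 - 5*q) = (q - 5)*(q + 1)*(q)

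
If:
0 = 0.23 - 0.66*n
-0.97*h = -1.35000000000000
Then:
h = 1.39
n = 0.35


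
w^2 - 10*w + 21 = (w - 7)*(w - 3)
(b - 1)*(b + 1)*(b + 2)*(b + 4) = b^4 + 6*b^3 + 7*b^2 - 6*b - 8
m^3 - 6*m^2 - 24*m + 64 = (m - 8)*(m - 2)*(m + 4)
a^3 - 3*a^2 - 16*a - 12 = (a - 6)*(a + 1)*(a + 2)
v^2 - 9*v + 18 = (v - 6)*(v - 3)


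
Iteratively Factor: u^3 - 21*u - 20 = (u - 5)*(u^2 + 5*u + 4) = (u - 5)*(u + 1)*(u + 4)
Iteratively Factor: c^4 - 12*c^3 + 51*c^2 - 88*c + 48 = (c - 3)*(c^3 - 9*c^2 + 24*c - 16) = (c - 4)*(c - 3)*(c^2 - 5*c + 4) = (c - 4)*(c - 3)*(c - 1)*(c - 4)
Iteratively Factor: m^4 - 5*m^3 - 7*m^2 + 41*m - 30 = (m - 1)*(m^3 - 4*m^2 - 11*m + 30) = (m - 5)*(m - 1)*(m^2 + m - 6) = (m - 5)*(m - 1)*(m + 3)*(m - 2)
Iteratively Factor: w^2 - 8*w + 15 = (w - 5)*(w - 3)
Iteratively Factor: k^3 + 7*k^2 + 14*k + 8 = (k + 4)*(k^2 + 3*k + 2) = (k + 1)*(k + 4)*(k + 2)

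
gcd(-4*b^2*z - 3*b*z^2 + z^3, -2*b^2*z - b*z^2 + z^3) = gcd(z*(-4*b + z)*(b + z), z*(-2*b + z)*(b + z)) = b*z + z^2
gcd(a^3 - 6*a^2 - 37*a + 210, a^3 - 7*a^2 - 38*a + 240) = a^2 + a - 30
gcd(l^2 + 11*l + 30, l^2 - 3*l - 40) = l + 5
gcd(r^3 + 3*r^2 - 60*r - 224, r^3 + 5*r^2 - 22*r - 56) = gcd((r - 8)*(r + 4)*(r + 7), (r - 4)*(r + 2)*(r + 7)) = r + 7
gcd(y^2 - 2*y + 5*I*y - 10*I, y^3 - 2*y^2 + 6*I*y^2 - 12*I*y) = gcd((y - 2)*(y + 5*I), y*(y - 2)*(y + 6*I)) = y - 2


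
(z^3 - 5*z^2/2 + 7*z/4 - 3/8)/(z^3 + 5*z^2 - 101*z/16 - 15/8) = 2*(8*z^3 - 20*z^2 + 14*z - 3)/(16*z^3 + 80*z^2 - 101*z - 30)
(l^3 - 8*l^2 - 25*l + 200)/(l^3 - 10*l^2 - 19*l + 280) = (l - 5)/(l - 7)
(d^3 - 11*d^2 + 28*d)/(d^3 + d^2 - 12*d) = (d^2 - 11*d + 28)/(d^2 + d - 12)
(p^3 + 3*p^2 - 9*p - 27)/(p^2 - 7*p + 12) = (p^2 + 6*p + 9)/(p - 4)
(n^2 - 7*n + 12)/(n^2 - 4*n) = (n - 3)/n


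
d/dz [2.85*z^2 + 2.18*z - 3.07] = 5.7*z + 2.18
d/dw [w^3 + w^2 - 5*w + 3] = 3*w^2 + 2*w - 5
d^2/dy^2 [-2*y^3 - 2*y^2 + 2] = -12*y - 4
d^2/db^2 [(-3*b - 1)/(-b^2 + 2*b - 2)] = 2*((5 - 9*b)*(b^2 - 2*b + 2) + 4*(b - 1)^2*(3*b + 1))/(b^2 - 2*b + 2)^3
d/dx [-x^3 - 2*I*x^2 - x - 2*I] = -3*x^2 - 4*I*x - 1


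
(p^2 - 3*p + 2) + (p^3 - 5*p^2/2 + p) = p^3 - 3*p^2/2 - 2*p + 2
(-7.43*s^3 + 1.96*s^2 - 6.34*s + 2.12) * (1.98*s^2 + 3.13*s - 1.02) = -14.7114*s^5 - 19.3751*s^4 + 1.1602*s^3 - 17.6458*s^2 + 13.1024*s - 2.1624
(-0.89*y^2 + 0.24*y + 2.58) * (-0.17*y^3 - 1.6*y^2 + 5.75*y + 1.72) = 0.1513*y^5 + 1.3832*y^4 - 5.9401*y^3 - 4.2788*y^2 + 15.2478*y + 4.4376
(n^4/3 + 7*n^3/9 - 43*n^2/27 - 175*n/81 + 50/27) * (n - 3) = n^5/3 - 2*n^4/9 - 106*n^3/27 + 212*n^2/81 + 25*n/3 - 50/9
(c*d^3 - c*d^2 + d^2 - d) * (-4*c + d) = -4*c^2*d^3 + 4*c^2*d^2 + c*d^4 - c*d^3 - 4*c*d^2 + 4*c*d + d^3 - d^2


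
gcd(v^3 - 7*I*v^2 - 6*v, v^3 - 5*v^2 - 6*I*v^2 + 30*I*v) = v^2 - 6*I*v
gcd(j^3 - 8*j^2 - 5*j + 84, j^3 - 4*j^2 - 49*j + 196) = j^2 - 11*j + 28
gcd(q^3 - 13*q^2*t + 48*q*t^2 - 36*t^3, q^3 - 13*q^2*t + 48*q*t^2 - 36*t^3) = q^3 - 13*q^2*t + 48*q*t^2 - 36*t^3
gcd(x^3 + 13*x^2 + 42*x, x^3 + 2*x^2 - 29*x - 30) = x + 6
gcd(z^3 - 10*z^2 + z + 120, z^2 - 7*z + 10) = z - 5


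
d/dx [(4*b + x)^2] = 8*b + 2*x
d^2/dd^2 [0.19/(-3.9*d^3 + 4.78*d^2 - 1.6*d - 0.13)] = ((4.446*d - 1.8164)*(3.9*d^3 - 4.78*d^2 + 1.6*d + 0.13) - 0.19*(11.7*d^2 - 9.56*d + 1.6)*(23.4*d^2 - 19.12*d + 3.2))/(3.9*d^3 - 4.78*d^2 + 1.6*d + 0.13)^3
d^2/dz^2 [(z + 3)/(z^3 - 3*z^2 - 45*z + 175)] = 6*(z^3 + 13*z^2 + 99*z + 207)/(z^7 + z^6 - 123*z^5 + 53*z^4 + 5315*z^3 - 8925*z^2 - 79625*z + 214375)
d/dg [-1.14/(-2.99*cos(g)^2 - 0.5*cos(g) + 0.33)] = (6.8172*cos(g) + 0.57)*sin(g)/(2.99*cos(g)^2 + 0.5*cos(g) - 0.33)^2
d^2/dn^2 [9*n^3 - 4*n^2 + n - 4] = 54*n - 8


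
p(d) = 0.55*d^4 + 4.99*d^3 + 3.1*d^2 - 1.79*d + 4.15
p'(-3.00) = 54.94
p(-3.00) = -52.76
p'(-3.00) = 54.94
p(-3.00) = -52.76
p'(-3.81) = 70.22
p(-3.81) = -104.11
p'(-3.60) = 67.26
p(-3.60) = -89.66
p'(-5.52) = 50.10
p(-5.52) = -220.17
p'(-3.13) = 58.00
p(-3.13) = -60.10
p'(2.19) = 106.69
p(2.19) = 80.16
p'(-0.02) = -1.91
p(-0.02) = 4.19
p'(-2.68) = 46.77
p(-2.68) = -36.47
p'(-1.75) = 21.42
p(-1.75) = -4.81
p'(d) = 2.2*d^3 + 14.97*d^2 + 6.2*d - 1.79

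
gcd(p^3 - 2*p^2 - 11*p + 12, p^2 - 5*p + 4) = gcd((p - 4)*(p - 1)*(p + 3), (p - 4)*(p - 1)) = p^2 - 5*p + 4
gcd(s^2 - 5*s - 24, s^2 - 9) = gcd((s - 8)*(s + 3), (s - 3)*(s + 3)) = s + 3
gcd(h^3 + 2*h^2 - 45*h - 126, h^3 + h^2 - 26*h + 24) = h + 6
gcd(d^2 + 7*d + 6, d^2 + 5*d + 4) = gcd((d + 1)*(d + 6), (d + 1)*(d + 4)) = d + 1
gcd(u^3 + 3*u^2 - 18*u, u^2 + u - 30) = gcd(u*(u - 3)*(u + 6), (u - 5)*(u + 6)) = u + 6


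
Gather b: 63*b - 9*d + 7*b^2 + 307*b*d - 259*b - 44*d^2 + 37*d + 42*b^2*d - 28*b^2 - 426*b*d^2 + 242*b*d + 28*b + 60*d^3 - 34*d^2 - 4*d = b^2*(42*d - 21) + b*(-426*d^2 + 549*d - 168) + 60*d^3 - 78*d^2 + 24*d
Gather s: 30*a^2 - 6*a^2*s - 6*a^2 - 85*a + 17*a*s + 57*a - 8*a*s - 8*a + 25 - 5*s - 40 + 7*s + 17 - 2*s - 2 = 24*a^2 - 36*a + s*(-6*a^2 + 9*a)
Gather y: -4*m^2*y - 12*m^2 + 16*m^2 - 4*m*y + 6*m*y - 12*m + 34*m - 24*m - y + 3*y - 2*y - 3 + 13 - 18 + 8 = 4*m^2 - 2*m + y*(-4*m^2 + 2*m)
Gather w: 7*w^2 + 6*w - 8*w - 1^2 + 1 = 7*w^2 - 2*w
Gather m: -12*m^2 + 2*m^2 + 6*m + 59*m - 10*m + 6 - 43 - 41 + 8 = -10*m^2 + 55*m - 70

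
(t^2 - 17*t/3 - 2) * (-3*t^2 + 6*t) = -3*t^4 + 23*t^3 - 28*t^2 - 12*t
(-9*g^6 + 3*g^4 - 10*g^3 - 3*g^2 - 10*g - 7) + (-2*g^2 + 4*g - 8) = -9*g^6 + 3*g^4 - 10*g^3 - 5*g^2 - 6*g - 15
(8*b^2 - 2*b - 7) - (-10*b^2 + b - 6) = 18*b^2 - 3*b - 1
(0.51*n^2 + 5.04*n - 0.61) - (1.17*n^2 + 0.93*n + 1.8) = -0.66*n^2 + 4.11*n - 2.41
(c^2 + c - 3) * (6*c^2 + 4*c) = 6*c^4 + 10*c^3 - 14*c^2 - 12*c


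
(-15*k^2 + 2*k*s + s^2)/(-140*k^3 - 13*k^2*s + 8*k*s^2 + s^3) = (-3*k + s)/(-28*k^2 + 3*k*s + s^2)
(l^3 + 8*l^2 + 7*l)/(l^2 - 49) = l*(l + 1)/(l - 7)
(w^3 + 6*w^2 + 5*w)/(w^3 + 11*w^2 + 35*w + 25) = w/(w + 5)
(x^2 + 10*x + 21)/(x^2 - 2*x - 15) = (x + 7)/(x - 5)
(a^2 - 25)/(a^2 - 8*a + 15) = (a + 5)/(a - 3)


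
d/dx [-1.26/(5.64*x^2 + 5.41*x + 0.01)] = (14.2128*x + 6.8166)/(5.64*x^2 + 5.41*x + 0.01)^2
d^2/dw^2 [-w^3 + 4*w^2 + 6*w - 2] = 8 - 6*w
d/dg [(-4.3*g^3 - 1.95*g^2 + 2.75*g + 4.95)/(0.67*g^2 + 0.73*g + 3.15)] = (-2.881*g^4 - 6.278*g^3 - 43.901*g^2 - 18.918*g + 5.049)/(0.4489*g^4 + 0.9782*g^3 + 4.7539*g^2 + 4.599*g + 9.9225)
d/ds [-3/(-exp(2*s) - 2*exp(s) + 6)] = -6*(exp(s) + 1)*exp(s)/(exp(2*s) + 2*exp(s) - 6)^2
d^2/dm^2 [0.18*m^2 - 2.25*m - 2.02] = 0.360000000000000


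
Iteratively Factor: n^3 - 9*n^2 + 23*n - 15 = (n - 1)*(n^2 - 8*n + 15) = (n - 5)*(n - 1)*(n - 3)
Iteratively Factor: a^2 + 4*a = (a)*(a + 4)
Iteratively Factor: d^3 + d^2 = (d)*(d^2 + d) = d^2*(d + 1)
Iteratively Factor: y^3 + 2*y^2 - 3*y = (y)*(y^2 + 2*y - 3) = y*(y - 1)*(y + 3)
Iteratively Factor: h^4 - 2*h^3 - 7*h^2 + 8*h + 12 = (h - 3)*(h^3 + h^2 - 4*h - 4) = (h - 3)*(h + 1)*(h^2 - 4) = (h - 3)*(h - 2)*(h + 1)*(h + 2)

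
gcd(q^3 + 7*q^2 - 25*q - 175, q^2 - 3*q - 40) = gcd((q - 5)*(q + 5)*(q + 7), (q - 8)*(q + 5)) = q + 5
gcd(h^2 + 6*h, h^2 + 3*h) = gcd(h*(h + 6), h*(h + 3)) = h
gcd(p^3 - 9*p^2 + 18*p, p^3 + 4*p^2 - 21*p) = p^2 - 3*p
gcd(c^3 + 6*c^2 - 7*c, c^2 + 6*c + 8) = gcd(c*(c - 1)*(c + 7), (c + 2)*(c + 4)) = 1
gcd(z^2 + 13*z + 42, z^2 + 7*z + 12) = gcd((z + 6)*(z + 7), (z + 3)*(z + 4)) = 1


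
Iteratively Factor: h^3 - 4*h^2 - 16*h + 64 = (h + 4)*(h^2 - 8*h + 16) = (h - 4)*(h + 4)*(h - 4)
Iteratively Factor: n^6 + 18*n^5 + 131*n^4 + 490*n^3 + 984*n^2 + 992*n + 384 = (n + 4)*(n^5 + 14*n^4 + 75*n^3 + 190*n^2 + 224*n + 96) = (n + 4)^2*(n^4 + 10*n^3 + 35*n^2 + 50*n + 24) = (n + 2)*(n + 4)^2*(n^3 + 8*n^2 + 19*n + 12) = (n + 1)*(n + 2)*(n + 4)^2*(n^2 + 7*n + 12) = (n + 1)*(n + 2)*(n + 3)*(n + 4)^2*(n + 4)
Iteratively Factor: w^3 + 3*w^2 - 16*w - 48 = (w - 4)*(w^2 + 7*w + 12) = (w - 4)*(w + 3)*(w + 4)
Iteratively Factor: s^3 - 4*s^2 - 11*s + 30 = (s - 5)*(s^2 + s - 6) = (s - 5)*(s - 2)*(s + 3)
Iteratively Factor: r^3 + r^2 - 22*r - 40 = (r - 5)*(r^2 + 6*r + 8) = (r - 5)*(r + 2)*(r + 4)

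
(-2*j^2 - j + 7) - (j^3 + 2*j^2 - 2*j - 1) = -j^3 - 4*j^2 + j + 8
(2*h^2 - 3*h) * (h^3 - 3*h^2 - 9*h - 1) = 2*h^5 - 9*h^4 - 9*h^3 + 25*h^2 + 3*h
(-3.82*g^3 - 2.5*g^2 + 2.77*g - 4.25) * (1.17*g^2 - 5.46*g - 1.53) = -4.4694*g^5 + 17.9322*g^4 + 22.7355*g^3 - 16.2717*g^2 + 18.9669*g + 6.5025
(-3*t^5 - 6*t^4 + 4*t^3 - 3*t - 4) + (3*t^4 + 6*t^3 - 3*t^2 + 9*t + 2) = -3*t^5 - 3*t^4 + 10*t^3 - 3*t^2 + 6*t - 2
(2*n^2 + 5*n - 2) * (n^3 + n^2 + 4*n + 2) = 2*n^5 + 7*n^4 + 11*n^3 + 22*n^2 + 2*n - 4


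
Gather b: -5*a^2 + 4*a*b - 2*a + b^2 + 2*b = -5*a^2 - 2*a + b^2 + b*(4*a + 2)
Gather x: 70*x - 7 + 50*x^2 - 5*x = 50*x^2 + 65*x - 7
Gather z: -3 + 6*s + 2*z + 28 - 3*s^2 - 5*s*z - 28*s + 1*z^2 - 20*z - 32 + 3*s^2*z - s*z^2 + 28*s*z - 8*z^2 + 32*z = -3*s^2 - 22*s + z^2*(-s - 7) + z*(3*s^2 + 23*s + 14) - 7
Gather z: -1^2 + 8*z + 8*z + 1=16*z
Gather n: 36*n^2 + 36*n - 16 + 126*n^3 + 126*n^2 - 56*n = 126*n^3 + 162*n^2 - 20*n - 16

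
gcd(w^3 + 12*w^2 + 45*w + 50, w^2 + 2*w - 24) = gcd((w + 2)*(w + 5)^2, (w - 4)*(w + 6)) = 1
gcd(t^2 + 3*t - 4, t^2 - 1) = t - 1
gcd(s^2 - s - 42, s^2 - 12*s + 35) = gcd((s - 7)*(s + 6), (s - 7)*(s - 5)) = s - 7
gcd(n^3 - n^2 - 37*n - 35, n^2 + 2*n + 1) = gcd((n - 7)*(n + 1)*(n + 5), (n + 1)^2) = n + 1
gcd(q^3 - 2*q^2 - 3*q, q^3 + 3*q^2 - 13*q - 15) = q^2 - 2*q - 3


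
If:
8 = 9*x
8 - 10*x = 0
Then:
No Solution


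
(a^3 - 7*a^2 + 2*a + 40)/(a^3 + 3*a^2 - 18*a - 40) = (a - 5)/(a + 5)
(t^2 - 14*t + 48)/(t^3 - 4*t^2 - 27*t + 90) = (t - 8)/(t^2 + 2*t - 15)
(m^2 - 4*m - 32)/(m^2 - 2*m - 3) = (-m^2 + 4*m + 32)/(-m^2 + 2*m + 3)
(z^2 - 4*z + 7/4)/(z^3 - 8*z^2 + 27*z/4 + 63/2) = (2*z - 1)/(2*z^2 - 9*z - 18)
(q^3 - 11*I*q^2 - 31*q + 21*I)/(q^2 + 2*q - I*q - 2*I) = (q^2 - 10*I*q - 21)/(q + 2)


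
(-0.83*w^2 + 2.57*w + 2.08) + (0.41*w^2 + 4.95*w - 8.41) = -0.42*w^2 + 7.52*w - 6.33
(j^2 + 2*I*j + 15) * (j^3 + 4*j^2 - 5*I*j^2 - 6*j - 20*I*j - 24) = j^5 + 4*j^4 - 3*I*j^4 + 19*j^3 - 12*I*j^3 + 76*j^2 - 87*I*j^2 - 90*j - 348*I*j - 360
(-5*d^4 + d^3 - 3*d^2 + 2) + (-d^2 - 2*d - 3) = -5*d^4 + d^3 - 4*d^2 - 2*d - 1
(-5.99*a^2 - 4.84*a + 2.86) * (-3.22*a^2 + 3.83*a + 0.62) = 19.2878*a^4 - 7.3569*a^3 - 31.4602*a^2 + 7.953*a + 1.7732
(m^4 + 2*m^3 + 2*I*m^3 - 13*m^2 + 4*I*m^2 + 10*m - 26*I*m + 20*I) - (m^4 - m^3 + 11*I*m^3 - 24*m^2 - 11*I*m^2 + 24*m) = 3*m^3 - 9*I*m^3 + 11*m^2 + 15*I*m^2 - 14*m - 26*I*m + 20*I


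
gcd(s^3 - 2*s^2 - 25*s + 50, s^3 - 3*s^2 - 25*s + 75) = s^2 - 25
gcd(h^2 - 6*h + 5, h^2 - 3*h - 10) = h - 5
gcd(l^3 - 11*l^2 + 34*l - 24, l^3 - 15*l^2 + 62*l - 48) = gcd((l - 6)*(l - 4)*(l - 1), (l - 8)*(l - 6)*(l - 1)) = l^2 - 7*l + 6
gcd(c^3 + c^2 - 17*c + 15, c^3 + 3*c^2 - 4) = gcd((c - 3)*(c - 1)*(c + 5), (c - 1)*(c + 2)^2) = c - 1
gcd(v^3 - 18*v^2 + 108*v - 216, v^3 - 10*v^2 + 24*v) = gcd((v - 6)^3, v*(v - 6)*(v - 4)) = v - 6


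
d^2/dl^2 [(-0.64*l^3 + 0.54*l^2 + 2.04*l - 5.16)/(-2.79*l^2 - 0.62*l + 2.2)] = (7.105427357601e-15*l^5 - 21.542272*l^3 + 215.870856*l^2 - 2.98891200000001*l + 56.518848)/(21.717639*l^6 + 14.478426*l^5 - 48.157632*l^4 - 22.595032*l^3 + 37.97376*l^2 + 9.0024*l - 10.648)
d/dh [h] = 1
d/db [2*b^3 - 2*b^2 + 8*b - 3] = 6*b^2 - 4*b + 8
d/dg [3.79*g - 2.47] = 3.79000000000000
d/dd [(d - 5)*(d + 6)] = 2*d + 1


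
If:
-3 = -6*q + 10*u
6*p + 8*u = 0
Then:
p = -4*u/3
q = 5*u/3 + 1/2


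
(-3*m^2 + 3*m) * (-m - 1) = 3*m^3 - 3*m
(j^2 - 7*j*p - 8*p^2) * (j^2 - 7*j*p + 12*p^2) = j^4 - 14*j^3*p + 53*j^2*p^2 - 28*j*p^3 - 96*p^4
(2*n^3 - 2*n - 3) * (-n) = -2*n^4 + 2*n^2 + 3*n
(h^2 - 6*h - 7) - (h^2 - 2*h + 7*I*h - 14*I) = -4*h - 7*I*h - 7 + 14*I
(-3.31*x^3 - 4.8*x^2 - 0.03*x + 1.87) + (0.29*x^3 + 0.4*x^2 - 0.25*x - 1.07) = -3.02*x^3 - 4.4*x^2 - 0.28*x + 0.8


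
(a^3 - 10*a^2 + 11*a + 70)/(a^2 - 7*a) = a - 3 - 10/a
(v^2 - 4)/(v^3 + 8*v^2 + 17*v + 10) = (v - 2)/(v^2 + 6*v + 5)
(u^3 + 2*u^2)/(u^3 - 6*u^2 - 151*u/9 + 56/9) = 9*u^2*(u + 2)/(9*u^3 - 54*u^2 - 151*u + 56)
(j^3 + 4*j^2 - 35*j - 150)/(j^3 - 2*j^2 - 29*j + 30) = (j + 5)/(j - 1)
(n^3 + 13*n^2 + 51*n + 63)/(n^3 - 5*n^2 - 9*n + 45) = (n^2 + 10*n + 21)/(n^2 - 8*n + 15)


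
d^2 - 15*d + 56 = (d - 8)*(d - 7)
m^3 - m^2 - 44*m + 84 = (m - 6)*(m - 2)*(m + 7)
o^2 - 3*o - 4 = (o - 4)*(o + 1)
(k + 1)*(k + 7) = k^2 + 8*k + 7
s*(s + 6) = s^2 + 6*s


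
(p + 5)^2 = p^2 + 10*p + 25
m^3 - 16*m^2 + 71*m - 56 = (m - 8)*(m - 7)*(m - 1)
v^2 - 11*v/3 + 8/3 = (v - 8/3)*(v - 1)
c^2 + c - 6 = (c - 2)*(c + 3)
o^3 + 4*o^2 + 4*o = o*(o + 2)^2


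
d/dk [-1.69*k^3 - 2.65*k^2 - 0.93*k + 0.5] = -5.07*k^2 - 5.3*k - 0.93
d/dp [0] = 0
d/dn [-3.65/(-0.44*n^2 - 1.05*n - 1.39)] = (-3.212*n - 3.8325)/(0.44*n^2 + 1.05*n + 1.39)^2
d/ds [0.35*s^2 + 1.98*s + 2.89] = 0.7*s + 1.98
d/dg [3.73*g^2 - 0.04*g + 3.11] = 7.46*g - 0.04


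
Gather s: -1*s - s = -2*s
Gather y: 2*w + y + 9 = 2*w + y + 9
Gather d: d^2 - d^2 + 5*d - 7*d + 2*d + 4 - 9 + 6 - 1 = 0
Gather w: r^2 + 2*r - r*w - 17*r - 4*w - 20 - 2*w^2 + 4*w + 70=r^2 - r*w - 15*r - 2*w^2 + 50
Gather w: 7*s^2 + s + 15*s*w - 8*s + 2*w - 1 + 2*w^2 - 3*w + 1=7*s^2 - 7*s + 2*w^2 + w*(15*s - 1)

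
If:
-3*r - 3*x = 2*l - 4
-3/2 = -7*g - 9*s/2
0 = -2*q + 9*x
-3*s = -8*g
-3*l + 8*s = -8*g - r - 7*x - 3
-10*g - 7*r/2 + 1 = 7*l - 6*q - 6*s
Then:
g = 3/38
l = 25303/9557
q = 21924/9557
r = -8998/9557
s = 4/19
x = 4872/9557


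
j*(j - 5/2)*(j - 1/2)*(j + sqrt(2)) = j^4 - 3*j^3 + sqrt(2)*j^3 - 3*sqrt(2)*j^2 + 5*j^2/4 + 5*sqrt(2)*j/4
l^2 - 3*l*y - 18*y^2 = (l - 6*y)*(l + 3*y)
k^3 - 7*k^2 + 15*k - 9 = (k - 3)^2*(k - 1)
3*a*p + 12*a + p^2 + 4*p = (3*a + p)*(p + 4)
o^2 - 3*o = o*(o - 3)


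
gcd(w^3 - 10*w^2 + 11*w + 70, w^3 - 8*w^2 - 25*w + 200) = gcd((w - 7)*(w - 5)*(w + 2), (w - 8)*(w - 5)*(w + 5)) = w - 5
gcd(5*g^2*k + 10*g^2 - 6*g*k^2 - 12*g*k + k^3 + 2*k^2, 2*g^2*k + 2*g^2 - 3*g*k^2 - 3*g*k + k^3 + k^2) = g - k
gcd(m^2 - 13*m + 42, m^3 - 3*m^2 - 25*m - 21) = m - 7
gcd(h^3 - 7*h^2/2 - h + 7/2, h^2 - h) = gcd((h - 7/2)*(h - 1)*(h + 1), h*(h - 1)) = h - 1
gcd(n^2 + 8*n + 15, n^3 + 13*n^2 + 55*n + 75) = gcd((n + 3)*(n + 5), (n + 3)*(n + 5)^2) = n^2 + 8*n + 15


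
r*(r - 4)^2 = r^3 - 8*r^2 + 16*r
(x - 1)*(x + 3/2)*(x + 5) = x^3 + 11*x^2/2 + x - 15/2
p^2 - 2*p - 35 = (p - 7)*(p + 5)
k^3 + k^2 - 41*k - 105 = (k - 7)*(k + 3)*(k + 5)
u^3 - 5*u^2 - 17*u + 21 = (u - 7)*(u - 1)*(u + 3)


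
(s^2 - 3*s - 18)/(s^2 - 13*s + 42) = (s + 3)/(s - 7)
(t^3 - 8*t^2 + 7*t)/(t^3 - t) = (t - 7)/(t + 1)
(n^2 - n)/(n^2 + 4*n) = (n - 1)/(n + 4)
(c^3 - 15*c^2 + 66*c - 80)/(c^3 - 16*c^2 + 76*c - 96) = (c - 5)/(c - 6)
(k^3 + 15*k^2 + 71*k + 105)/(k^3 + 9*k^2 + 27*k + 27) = (k^2 + 12*k + 35)/(k^2 + 6*k + 9)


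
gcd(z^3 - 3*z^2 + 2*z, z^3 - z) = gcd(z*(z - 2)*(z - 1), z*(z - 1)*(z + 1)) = z^2 - z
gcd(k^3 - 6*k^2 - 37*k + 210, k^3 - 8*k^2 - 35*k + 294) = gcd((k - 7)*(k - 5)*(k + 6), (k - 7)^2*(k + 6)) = k^2 - k - 42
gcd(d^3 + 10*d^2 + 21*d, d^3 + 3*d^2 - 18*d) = d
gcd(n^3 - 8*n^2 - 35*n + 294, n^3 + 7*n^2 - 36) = n + 6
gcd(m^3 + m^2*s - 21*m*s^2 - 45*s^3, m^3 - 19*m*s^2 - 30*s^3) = -m^2 + 2*m*s + 15*s^2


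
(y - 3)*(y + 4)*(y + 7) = y^3 + 8*y^2 - 5*y - 84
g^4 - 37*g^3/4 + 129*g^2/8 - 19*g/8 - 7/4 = (g - 7)*(g - 2)*(g - 1/2)*(g + 1/4)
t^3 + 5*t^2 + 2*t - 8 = (t - 1)*(t + 2)*(t + 4)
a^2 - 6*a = a*(a - 6)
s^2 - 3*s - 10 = (s - 5)*(s + 2)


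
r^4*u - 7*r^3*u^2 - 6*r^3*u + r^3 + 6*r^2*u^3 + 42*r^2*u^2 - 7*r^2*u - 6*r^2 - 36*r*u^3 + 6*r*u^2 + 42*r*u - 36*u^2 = (r - 6)*(r - 6*u)*(r - u)*(r*u + 1)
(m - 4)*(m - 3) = m^2 - 7*m + 12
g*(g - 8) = g^2 - 8*g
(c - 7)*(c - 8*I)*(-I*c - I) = -I*c^3 - 8*c^2 + 6*I*c^2 + 48*c + 7*I*c + 56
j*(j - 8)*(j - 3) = j^3 - 11*j^2 + 24*j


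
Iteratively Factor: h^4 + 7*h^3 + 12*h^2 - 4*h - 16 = (h + 4)*(h^3 + 3*h^2 - 4) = (h - 1)*(h + 4)*(h^2 + 4*h + 4) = (h - 1)*(h + 2)*(h + 4)*(h + 2)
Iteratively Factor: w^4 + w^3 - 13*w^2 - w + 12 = (w + 4)*(w^3 - 3*w^2 - w + 3) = (w - 1)*(w + 4)*(w^2 - 2*w - 3) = (w - 1)*(w + 1)*(w + 4)*(w - 3)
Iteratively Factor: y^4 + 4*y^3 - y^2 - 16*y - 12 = (y - 2)*(y^3 + 6*y^2 + 11*y + 6) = (y - 2)*(y + 2)*(y^2 + 4*y + 3) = (y - 2)*(y + 1)*(y + 2)*(y + 3)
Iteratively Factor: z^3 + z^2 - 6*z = (z - 2)*(z^2 + 3*z) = (z - 2)*(z + 3)*(z)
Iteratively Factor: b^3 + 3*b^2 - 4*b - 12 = (b + 2)*(b^2 + b - 6) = (b - 2)*(b + 2)*(b + 3)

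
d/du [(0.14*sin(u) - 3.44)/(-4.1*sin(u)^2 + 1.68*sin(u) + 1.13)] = (0.574*sin(u)^2 - 28.208*sin(u) + 5.9374)*cos(u)/(16.81*sin(u)^4 - 13.776*sin(u)^3 - 6.4436*sin(u)^2 + 3.7968*sin(u) + 1.2769)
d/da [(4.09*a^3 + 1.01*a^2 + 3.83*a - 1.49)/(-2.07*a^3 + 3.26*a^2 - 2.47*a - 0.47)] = (-3.5527136788005e-15*a^5 + 15.4241*a^4 - 4.3484*a^3 - 30.0003*a^2 + 8.7654*a - 5.4804)/(4.2849*a^6 - 13.4964*a^5 + 20.8534*a^4 - 14.1586*a^3 + 3.0365*a^2 + 2.3218*a + 0.2209)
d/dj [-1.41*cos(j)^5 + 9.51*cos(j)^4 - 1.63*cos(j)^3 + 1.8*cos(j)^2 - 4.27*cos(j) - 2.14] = (7.05*cos(j)^4 - 38.04*cos(j)^3 + 4.89*cos(j)^2 - 3.6*cos(j) + 4.27)*sin(j)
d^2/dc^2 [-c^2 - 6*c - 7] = -2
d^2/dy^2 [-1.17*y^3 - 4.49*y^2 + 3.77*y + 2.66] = -7.02*y - 8.98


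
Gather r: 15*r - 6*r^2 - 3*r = -6*r^2 + 12*r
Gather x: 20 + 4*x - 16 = 4*x + 4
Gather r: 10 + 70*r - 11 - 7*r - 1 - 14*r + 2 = 49*r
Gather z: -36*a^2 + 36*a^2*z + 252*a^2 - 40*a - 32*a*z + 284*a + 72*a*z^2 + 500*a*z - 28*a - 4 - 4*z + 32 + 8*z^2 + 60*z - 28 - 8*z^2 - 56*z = 216*a^2 + 72*a*z^2 + 216*a + z*(36*a^2 + 468*a)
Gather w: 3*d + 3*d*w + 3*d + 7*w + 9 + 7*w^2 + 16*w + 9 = 6*d + 7*w^2 + w*(3*d + 23) + 18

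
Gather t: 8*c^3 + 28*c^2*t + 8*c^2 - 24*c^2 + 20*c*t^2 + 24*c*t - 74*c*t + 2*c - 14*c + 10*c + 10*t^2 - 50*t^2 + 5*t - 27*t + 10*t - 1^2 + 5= 8*c^3 - 16*c^2 - 2*c + t^2*(20*c - 40) + t*(28*c^2 - 50*c - 12) + 4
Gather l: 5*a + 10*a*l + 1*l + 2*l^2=5*a + 2*l^2 + l*(10*a + 1)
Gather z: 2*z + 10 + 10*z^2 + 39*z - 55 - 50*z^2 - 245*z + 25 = -40*z^2 - 204*z - 20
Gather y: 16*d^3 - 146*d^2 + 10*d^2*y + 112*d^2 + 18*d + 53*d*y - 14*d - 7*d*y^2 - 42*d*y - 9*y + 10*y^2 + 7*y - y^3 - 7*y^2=16*d^3 - 34*d^2 + 4*d - y^3 + y^2*(3 - 7*d) + y*(10*d^2 + 11*d - 2)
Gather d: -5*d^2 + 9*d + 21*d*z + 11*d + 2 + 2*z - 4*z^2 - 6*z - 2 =-5*d^2 + d*(21*z + 20) - 4*z^2 - 4*z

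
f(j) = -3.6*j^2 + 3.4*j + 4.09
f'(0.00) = 3.40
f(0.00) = 4.09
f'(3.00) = -18.20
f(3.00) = -18.11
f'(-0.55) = 7.36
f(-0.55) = 1.13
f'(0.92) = -3.22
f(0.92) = 4.17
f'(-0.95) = 10.24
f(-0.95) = -2.39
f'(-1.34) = 13.05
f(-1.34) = -6.93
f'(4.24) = -27.13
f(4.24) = -46.21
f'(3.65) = -22.88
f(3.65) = -31.46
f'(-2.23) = 19.46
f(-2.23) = -21.39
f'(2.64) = -15.61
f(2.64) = -12.02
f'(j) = 3.4 - 7.2*j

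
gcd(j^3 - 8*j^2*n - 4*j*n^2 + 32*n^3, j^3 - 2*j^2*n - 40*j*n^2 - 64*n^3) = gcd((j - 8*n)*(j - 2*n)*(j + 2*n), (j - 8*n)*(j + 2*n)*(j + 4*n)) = j^2 - 6*j*n - 16*n^2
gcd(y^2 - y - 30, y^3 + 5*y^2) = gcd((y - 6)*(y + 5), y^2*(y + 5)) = y + 5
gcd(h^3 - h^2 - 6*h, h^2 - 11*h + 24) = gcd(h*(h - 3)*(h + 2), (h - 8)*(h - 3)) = h - 3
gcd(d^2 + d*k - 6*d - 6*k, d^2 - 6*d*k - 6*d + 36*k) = d - 6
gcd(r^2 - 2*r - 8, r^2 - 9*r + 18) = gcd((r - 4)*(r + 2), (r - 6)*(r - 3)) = 1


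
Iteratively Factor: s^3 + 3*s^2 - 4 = (s + 2)*(s^2 + s - 2) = (s - 1)*(s + 2)*(s + 2)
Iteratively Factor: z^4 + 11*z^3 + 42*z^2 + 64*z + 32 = (z + 2)*(z^3 + 9*z^2 + 24*z + 16) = (z + 2)*(z + 4)*(z^2 + 5*z + 4) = (z + 2)*(z + 4)^2*(z + 1)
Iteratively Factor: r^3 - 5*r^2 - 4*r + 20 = (r - 2)*(r^2 - 3*r - 10) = (r - 2)*(r + 2)*(r - 5)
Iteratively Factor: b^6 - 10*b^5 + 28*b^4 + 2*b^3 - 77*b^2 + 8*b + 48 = (b - 3)*(b^5 - 7*b^4 + 7*b^3 + 23*b^2 - 8*b - 16) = (b - 3)*(b - 1)*(b^4 - 6*b^3 + b^2 + 24*b + 16) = (b - 4)*(b - 3)*(b - 1)*(b^3 - 2*b^2 - 7*b - 4) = (b - 4)*(b - 3)*(b - 1)*(b + 1)*(b^2 - 3*b - 4) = (b - 4)^2*(b - 3)*(b - 1)*(b + 1)*(b + 1)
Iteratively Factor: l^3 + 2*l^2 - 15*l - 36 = (l - 4)*(l^2 + 6*l + 9) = (l - 4)*(l + 3)*(l + 3)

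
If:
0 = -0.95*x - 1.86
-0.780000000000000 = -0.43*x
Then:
No Solution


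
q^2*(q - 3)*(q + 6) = q^4 + 3*q^3 - 18*q^2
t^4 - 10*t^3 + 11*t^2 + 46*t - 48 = (t - 8)*(t - 3)*(t - 1)*(t + 2)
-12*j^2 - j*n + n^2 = (-4*j + n)*(3*j + n)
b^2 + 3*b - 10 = (b - 2)*(b + 5)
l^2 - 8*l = l*(l - 8)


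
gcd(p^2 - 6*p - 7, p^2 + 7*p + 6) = p + 1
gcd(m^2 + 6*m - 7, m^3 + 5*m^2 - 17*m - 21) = m + 7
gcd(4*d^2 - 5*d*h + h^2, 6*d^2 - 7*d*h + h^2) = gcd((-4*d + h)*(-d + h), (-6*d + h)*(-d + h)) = d - h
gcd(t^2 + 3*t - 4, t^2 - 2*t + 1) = t - 1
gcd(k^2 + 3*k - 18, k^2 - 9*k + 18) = k - 3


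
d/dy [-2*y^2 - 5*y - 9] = -4*y - 5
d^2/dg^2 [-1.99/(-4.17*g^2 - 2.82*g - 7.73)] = (-69.207822*g^2 - 46.802412*g + 1.99*(8.34*g + 2.82)*(16.68*g + 5.64) - 128.291718)/(4.17*g^2 + 2.82*g + 7.73)^3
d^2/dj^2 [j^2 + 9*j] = 2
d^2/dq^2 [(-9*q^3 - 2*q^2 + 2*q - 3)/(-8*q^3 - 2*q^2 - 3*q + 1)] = 2*(-16*q^6 - 1032*q^5 + 1344*q^4 + 623*q^3 + 87*q^2 + 141*q + 29)/(512*q^9 + 384*q^8 + 672*q^7 + 104*q^6 + 156*q^5 - 102*q^4 + 15*q^3 - 21*q^2 + 9*q - 1)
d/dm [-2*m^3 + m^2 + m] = -6*m^2 + 2*m + 1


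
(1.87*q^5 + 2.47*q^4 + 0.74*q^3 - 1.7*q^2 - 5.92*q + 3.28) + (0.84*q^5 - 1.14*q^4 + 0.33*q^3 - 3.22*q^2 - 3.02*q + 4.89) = 2.71*q^5 + 1.33*q^4 + 1.07*q^3 - 4.92*q^2 - 8.94*q + 8.17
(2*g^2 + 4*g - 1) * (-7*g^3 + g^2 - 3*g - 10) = -14*g^5 - 26*g^4 + 5*g^3 - 33*g^2 - 37*g + 10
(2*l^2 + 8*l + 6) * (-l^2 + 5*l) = -2*l^4 + 2*l^3 + 34*l^2 + 30*l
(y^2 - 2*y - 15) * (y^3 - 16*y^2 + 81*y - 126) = y^5 - 18*y^4 + 98*y^3 - 48*y^2 - 963*y + 1890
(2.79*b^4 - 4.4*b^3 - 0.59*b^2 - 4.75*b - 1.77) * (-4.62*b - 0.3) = -12.8898*b^5 + 19.491*b^4 + 4.0458*b^3 + 22.122*b^2 + 9.6024*b + 0.531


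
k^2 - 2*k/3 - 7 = (k - 3)*(k + 7/3)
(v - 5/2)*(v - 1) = v^2 - 7*v/2 + 5/2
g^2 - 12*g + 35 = (g - 7)*(g - 5)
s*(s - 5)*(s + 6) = s^3 + s^2 - 30*s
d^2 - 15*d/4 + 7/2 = (d - 2)*(d - 7/4)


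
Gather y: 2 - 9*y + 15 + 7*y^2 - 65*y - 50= 7*y^2 - 74*y - 33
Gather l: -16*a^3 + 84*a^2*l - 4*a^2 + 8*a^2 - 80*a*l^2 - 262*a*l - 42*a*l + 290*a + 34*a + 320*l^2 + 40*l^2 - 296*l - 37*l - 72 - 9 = -16*a^3 + 4*a^2 + 324*a + l^2*(360 - 80*a) + l*(84*a^2 - 304*a - 333) - 81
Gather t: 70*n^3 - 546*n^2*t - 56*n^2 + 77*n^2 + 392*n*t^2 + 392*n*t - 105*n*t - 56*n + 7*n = 70*n^3 + 21*n^2 + 392*n*t^2 - 49*n + t*(-546*n^2 + 287*n)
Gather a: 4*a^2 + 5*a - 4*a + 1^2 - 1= 4*a^2 + a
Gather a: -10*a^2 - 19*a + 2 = -10*a^2 - 19*a + 2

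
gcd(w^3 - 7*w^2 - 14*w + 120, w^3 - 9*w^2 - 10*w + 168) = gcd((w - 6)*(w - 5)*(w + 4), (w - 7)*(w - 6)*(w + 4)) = w^2 - 2*w - 24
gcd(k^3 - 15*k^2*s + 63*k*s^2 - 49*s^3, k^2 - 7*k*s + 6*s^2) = -k + s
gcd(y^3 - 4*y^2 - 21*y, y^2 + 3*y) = y^2 + 3*y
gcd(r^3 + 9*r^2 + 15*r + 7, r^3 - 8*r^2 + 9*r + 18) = r + 1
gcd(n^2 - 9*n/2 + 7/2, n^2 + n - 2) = n - 1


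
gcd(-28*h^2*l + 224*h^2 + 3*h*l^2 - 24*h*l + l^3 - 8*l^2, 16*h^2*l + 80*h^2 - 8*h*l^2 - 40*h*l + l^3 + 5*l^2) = 4*h - l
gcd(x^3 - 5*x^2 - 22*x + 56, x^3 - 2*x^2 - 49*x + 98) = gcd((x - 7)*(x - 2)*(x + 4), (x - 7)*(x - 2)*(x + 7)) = x^2 - 9*x + 14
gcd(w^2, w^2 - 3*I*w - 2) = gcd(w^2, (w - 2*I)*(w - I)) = 1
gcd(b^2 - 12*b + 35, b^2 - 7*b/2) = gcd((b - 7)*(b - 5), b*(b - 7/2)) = 1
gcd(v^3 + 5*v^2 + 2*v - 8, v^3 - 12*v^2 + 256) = v + 4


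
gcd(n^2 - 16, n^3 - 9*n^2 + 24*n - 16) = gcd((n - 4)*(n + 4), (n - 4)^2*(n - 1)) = n - 4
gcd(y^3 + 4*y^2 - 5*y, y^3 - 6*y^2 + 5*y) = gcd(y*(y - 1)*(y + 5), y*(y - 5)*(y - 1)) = y^2 - y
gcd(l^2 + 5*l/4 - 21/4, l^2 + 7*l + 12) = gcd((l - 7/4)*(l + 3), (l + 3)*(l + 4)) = l + 3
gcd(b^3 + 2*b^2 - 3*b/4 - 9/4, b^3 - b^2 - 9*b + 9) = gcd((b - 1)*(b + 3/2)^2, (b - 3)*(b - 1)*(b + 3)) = b - 1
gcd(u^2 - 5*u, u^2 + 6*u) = u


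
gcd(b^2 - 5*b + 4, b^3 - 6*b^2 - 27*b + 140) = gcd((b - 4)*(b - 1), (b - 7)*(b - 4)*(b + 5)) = b - 4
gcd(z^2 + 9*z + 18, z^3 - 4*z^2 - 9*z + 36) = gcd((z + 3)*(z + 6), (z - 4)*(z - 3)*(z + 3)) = z + 3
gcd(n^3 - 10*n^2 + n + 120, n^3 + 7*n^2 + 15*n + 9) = n + 3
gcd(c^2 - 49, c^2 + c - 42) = c + 7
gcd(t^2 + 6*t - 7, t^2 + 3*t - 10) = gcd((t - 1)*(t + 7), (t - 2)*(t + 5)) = 1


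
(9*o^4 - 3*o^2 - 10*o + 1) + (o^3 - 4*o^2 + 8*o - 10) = 9*o^4 + o^3 - 7*o^2 - 2*o - 9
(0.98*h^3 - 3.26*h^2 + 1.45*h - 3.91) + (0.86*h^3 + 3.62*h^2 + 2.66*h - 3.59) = 1.84*h^3 + 0.36*h^2 + 4.11*h - 7.5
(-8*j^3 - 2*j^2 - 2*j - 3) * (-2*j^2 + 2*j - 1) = 16*j^5 - 12*j^4 + 8*j^3 + 4*j^2 - 4*j + 3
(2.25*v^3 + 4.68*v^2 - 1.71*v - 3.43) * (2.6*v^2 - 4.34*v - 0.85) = 5.85*v^5 + 2.403*v^4 - 26.6697*v^3 - 5.4746*v^2 + 16.3397*v + 2.9155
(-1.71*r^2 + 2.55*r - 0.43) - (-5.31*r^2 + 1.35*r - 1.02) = 3.6*r^2 + 1.2*r + 0.59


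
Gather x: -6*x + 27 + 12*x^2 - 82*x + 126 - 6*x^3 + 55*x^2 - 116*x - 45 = -6*x^3 + 67*x^2 - 204*x + 108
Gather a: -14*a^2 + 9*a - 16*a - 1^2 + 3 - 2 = -14*a^2 - 7*a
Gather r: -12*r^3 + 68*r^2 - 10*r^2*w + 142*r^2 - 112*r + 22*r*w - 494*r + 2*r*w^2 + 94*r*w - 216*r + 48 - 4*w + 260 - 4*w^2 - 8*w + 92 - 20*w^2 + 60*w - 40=-12*r^3 + r^2*(210 - 10*w) + r*(2*w^2 + 116*w - 822) - 24*w^2 + 48*w + 360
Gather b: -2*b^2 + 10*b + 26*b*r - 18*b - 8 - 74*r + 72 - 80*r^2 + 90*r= -2*b^2 + b*(26*r - 8) - 80*r^2 + 16*r + 64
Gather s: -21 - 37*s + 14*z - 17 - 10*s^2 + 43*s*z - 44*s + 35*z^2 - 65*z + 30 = -10*s^2 + s*(43*z - 81) + 35*z^2 - 51*z - 8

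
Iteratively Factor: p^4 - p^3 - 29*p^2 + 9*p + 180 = (p - 3)*(p^3 + 2*p^2 - 23*p - 60) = (p - 5)*(p - 3)*(p^2 + 7*p + 12) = (p - 5)*(p - 3)*(p + 3)*(p + 4)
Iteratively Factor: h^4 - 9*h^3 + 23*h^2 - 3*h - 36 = (h + 1)*(h^3 - 10*h^2 + 33*h - 36) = (h - 3)*(h + 1)*(h^2 - 7*h + 12) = (h - 4)*(h - 3)*(h + 1)*(h - 3)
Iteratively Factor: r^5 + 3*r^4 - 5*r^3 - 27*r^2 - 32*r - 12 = (r + 1)*(r^4 + 2*r^3 - 7*r^2 - 20*r - 12) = (r - 3)*(r + 1)*(r^3 + 5*r^2 + 8*r + 4) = (r - 3)*(r + 1)*(r + 2)*(r^2 + 3*r + 2) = (r - 3)*(r + 1)*(r + 2)^2*(r + 1)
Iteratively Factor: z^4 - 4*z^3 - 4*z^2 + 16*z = (z + 2)*(z^3 - 6*z^2 + 8*z) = (z - 4)*(z + 2)*(z^2 - 2*z) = (z - 4)*(z - 2)*(z + 2)*(z)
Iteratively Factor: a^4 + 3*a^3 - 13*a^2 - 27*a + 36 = (a + 4)*(a^3 - a^2 - 9*a + 9) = (a - 3)*(a + 4)*(a^2 + 2*a - 3) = (a - 3)*(a - 1)*(a + 4)*(a + 3)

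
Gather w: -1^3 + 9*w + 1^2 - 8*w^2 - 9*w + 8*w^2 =0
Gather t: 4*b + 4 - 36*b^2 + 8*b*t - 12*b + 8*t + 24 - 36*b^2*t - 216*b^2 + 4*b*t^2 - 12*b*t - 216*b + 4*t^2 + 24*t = -252*b^2 - 224*b + t^2*(4*b + 4) + t*(-36*b^2 - 4*b + 32) + 28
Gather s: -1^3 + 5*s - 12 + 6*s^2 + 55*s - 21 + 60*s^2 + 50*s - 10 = 66*s^2 + 110*s - 44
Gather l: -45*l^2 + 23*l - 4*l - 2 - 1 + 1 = -45*l^2 + 19*l - 2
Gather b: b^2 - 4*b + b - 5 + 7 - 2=b^2 - 3*b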